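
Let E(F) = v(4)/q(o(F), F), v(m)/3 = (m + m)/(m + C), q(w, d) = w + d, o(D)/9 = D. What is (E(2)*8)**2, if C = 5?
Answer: 256/225 ≈ 1.1378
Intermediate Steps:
o(D) = 9*D
q(w, d) = d + w
v(m) = 6*m/(5 + m) (v(m) = 3*((m + m)/(m + 5)) = 3*((2*m)/(5 + m)) = 3*(2*m/(5 + m)) = 6*m/(5 + m))
E(F) = 4/(15*F) (E(F) = (6*4/(5 + 4))/(F + 9*F) = (6*4/9)/((10*F)) = (6*4*(1/9))*(1/(10*F)) = 8*(1/(10*F))/3 = 4/(15*F))
(E(2)*8)**2 = (((4/15)/2)*8)**2 = (((4/15)*(1/2))*8)**2 = ((2/15)*8)**2 = (16/15)**2 = 256/225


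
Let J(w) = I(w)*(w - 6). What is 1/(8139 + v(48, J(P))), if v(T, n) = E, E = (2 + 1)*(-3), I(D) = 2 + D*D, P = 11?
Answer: 1/8130 ≈ 0.00012300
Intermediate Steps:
I(D) = 2 + D²
E = -9 (E = 3*(-3) = -9)
J(w) = (-6 + w)*(2 + w²) (J(w) = (2 + w²)*(w - 6) = (2 + w²)*(-6 + w) = (-6 + w)*(2 + w²))
v(T, n) = -9
1/(8139 + v(48, J(P))) = 1/(8139 - 9) = 1/8130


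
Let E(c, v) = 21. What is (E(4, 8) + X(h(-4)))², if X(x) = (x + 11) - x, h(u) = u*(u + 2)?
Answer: 1024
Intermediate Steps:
h(u) = u*(2 + u)
X(x) = 11 (X(x) = (11 + x) - x = 11)
(E(4, 8) + X(h(-4)))² = (21 + 11)² = 32² = 1024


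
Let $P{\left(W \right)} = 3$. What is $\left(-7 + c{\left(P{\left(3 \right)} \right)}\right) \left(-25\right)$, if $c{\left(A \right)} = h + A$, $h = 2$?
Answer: $50$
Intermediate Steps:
$c{\left(A \right)} = 2 + A$
$\left(-7 + c{\left(P{\left(3 \right)} \right)}\right) \left(-25\right) = \left(-7 + \left(2 + 3\right)\right) \left(-25\right) = \left(-7 + 5\right) \left(-25\right) = \left(-2\right) \left(-25\right) = 50$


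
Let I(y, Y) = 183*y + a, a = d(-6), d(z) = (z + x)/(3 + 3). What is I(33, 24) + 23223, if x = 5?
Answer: 175571/6 ≈ 29262.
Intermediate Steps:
d(z) = ⅚ + z/6 (d(z) = (z + 5)/(3 + 3) = (5 + z)/6 = (5 + z)*(⅙) = ⅚ + z/6)
a = -⅙ (a = ⅚ + (⅙)*(-6) = ⅚ - 1 = -⅙ ≈ -0.16667)
I(y, Y) = -⅙ + 183*y (I(y, Y) = 183*y - ⅙ = -⅙ + 183*y)
I(33, 24) + 23223 = (-⅙ + 183*33) + 23223 = (-⅙ + 6039) + 23223 = 36233/6 + 23223 = 175571/6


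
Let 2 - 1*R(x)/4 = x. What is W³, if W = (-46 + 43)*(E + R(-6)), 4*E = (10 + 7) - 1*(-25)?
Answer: -16581375/8 ≈ -2.0727e+6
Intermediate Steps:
R(x) = 8 - 4*x
E = 21/2 (E = ((10 + 7) - 1*(-25))/4 = (17 + 25)/4 = (¼)*42 = 21/2 ≈ 10.500)
W = -255/2 (W = (-46 + 43)*(21/2 + (8 - 4*(-6))) = -3*(21/2 + (8 + 24)) = -3*(21/2 + 32) = -3*85/2 = -255/2 ≈ -127.50)
W³ = (-255/2)³ = -16581375/8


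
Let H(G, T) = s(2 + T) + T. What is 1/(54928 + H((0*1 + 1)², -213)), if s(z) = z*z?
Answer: 1/99236 ≈ 1.0077e-5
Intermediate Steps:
s(z) = z²
H(G, T) = T + (2 + T)² (H(G, T) = (2 + T)² + T = T + (2 + T)²)
1/(54928 + H((0*1 + 1)², -213)) = 1/(54928 + (-213 + (2 - 213)²)) = 1/(54928 + (-213 + (-211)²)) = 1/(54928 + (-213 + 44521)) = 1/(54928 + 44308) = 1/99236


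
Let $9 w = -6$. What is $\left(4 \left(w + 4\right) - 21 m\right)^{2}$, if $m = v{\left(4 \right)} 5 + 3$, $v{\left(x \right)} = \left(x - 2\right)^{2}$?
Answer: $\frac{1985281}{9} \approx 2.2059 \cdot 10^{5}$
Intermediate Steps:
$w = - \frac{2}{3}$ ($w = \frac{1}{9} \left(-6\right) = - \frac{2}{3} \approx -0.66667$)
$v{\left(x \right)} = \left(-2 + x\right)^{2}$
$m = 23$ ($m = \left(-2 + 4\right)^{2} \cdot 5 + 3 = 2^{2} \cdot 5 + 3 = 4 \cdot 5 + 3 = 20 + 3 = 23$)
$\left(4 \left(w + 4\right) - 21 m\right)^{2} = \left(4 \left(- \frac{2}{3} + 4\right) - 483\right)^{2} = \left(4 \cdot \frac{10}{3} - 483\right)^{2} = \left(\frac{40}{3} - 483\right)^{2} = \left(- \frac{1409}{3}\right)^{2} = \frac{1985281}{9}$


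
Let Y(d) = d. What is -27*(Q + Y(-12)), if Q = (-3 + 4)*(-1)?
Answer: 351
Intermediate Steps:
Q = -1 (Q = 1*(-1) = -1)
-27*(Q + Y(-12)) = -27*(-1 - 12) = -27*(-13) = 351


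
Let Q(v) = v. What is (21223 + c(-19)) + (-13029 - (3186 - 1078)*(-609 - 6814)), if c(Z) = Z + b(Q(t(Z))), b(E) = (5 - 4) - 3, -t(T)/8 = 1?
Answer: 15655857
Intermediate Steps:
t(T) = -8 (t(T) = -8*1 = -8)
b(E) = -2 (b(E) = 1 - 3 = -2)
c(Z) = -2 + Z (c(Z) = Z - 2 = -2 + Z)
(21223 + c(-19)) + (-13029 - (3186 - 1078)*(-609 - 6814)) = (21223 + (-2 - 19)) + (-13029 - (3186 - 1078)*(-609 - 6814)) = (21223 - 21) + (-13029 - 2108*(-7423)) = 21202 + (-13029 - 1*(-15647684)) = 21202 + (-13029 + 15647684) = 21202 + 15634655 = 15655857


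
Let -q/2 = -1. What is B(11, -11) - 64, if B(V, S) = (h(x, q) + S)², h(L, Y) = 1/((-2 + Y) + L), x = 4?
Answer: 825/16 ≈ 51.563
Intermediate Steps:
q = 2 (q = -2*(-1) = 2)
h(L, Y) = 1/(-2 + L + Y)
B(V, S) = (¼ + S)² (B(V, S) = (1/(-2 + 4 + 2) + S)² = (1/4 + S)² = (¼ + S)²)
B(11, -11) - 64 = (1 + 4*(-11))²/16 - 64 = (1 - 44)²/16 - 64 = (1/16)*(-43)² - 64 = (1/16)*1849 - 64 = 1849/16 - 64 = 825/16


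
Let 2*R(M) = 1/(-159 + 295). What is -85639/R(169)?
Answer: -23293808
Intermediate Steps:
R(M) = 1/272 (R(M) = 1/(2*(-159 + 295)) = (1/2)/136 = (1/2)*(1/136) = 1/272)
-85639/R(169) = -85639/1/272 = -85639*272 = -23293808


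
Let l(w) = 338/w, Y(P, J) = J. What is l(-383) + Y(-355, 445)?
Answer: 170097/383 ≈ 444.12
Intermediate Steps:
l(-383) + Y(-355, 445) = 338/(-383) + 445 = 338*(-1/383) + 445 = -338/383 + 445 = 170097/383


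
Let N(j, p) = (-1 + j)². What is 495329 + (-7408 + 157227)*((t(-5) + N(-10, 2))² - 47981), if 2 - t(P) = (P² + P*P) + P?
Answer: -6276471314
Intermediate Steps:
t(P) = 2 - P - 2*P² (t(P) = 2 - ((P² + P*P) + P) = 2 - ((P² + P²) + P) = 2 - (2*P² + P) = 2 - (P + 2*P²) = 2 + (-P - 2*P²) = 2 - P - 2*P²)
495329 + (-7408 + 157227)*((t(-5) + N(-10, 2))² - 47981) = 495329 + (-7408 + 157227)*(((2 - 1*(-5) - 2*(-5)²) + (-1 - 10)²)² - 47981) = 495329 + 149819*(((2 + 5 - 2*25) + (-11)²)² - 47981) = 495329 + 149819*(((2 + 5 - 50) + 121)² - 47981) = 495329 + 149819*((-43 + 121)² - 47981) = 495329 + 149819*(78² - 47981) = 495329 + 149819*(6084 - 47981) = 495329 + 149819*(-41897) = 495329 - 6276966643 = -6276471314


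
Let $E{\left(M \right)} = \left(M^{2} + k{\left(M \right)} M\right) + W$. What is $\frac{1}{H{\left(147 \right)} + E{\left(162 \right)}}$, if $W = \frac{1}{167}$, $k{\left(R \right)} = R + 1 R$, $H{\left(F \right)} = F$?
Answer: $\frac{167}{13172794} \approx 1.2678 \cdot 10^{-5}$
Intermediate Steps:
$k{\left(R \right)} = 2 R$ ($k{\left(R \right)} = R + R = 2 R$)
$W = \frac{1}{167} \approx 0.005988$
$E{\left(M \right)} = \frac{1}{167} + 3 M^{2}$ ($E{\left(M \right)} = \left(M^{2} + 2 M M\right) + \frac{1}{167} = \left(M^{2} + 2 M^{2}\right) + \frac{1}{167} = 3 M^{2} + \frac{1}{167} = \frac{1}{167} + 3 M^{2}$)
$\frac{1}{H{\left(147 \right)} + E{\left(162 \right)}} = \frac{1}{147 + \left(\frac{1}{167} + 3 \cdot 162^{2}\right)} = \frac{1}{147 + \left(\frac{1}{167} + 3 \cdot 26244\right)} = \frac{1}{147 + \left(\frac{1}{167} + 78732\right)} = \frac{1}{147 + \frac{13148245}{167}} = \frac{1}{\frac{13172794}{167}} = \frac{167}{13172794}$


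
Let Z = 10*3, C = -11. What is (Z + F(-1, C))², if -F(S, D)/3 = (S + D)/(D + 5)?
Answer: 576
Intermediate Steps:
F(S, D) = -3*(D + S)/(5 + D) (F(S, D) = -3*(S + D)/(D + 5) = -3*(D + S)/(5 + D))
Z = 30
(Z + F(-1, C))² = (30 + 3*(-1*(-11) - 1*(-1))/(5 - 11))² = (30 + 3*(11 + 1)/(-6))² = (30 + 3*(-⅙)*12)² = (30 - 6)² = 24² = 576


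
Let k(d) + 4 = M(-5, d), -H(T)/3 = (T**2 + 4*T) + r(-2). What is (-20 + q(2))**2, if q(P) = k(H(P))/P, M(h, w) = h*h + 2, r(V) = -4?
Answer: 289/4 ≈ 72.250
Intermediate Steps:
M(h, w) = 2 + h**2 (M(h, w) = h**2 + 2 = 2 + h**2)
H(T) = 12 - 12*T - 3*T**2 (H(T) = -3*((T**2 + 4*T) - 4) = -3*(-4 + T**2 + 4*T) = 12 - 12*T - 3*T**2)
k(d) = 23 (k(d) = -4 + (2 + (-5)**2) = -4 + (2 + 25) = -4 + 27 = 23)
q(P) = 23/P
(-20 + q(2))**2 = (-20 + 23/2)**2 = (-17/2)**2 = 289/4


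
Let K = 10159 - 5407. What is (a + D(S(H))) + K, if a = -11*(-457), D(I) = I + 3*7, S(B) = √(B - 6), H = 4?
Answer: 9800 + I*√2 ≈ 9800.0 + 1.4142*I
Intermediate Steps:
S(B) = √(-6 + B)
D(I) = 21 + I (D(I) = I + 21 = 21 + I)
a = 5027
K = 4752
(a + D(S(H))) + K = (5027 + (21 + √(-6 + 4))) + 4752 = (5027 + (21 + √(-2))) + 4752 = (5027 + (21 + I*√2)) + 4752 = (5048 + I*√2) + 4752 = 9800 + I*√2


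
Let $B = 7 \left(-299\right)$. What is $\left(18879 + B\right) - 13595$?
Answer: $3191$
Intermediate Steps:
$B = -2093$
$\left(18879 + B\right) - 13595 = \left(18879 - 2093\right) - 13595 = 16786 - 13595 = 3191$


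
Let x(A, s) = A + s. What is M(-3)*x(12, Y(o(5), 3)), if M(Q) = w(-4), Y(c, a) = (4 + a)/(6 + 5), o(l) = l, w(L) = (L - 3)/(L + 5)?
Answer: -973/11 ≈ -88.455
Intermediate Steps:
w(L) = (-3 + L)/(5 + L)
Y(c, a) = 4/11 + a/11 (Y(c, a) = (4 + a)/11 = (4 + a)*(1/11) = 4/11 + a/11)
M(Q) = -7 (M(Q) = (-3 - 4)/(5 - 4) = -7/1 = 1*(-7) = -7)
M(-3)*x(12, Y(o(5), 3)) = -7*(12 + (4/11 + (1/11)*3)) = -7*(12 + (4/11 + 3/11)) = -7*(12 + 7/11) = -7*139/11 = -973/11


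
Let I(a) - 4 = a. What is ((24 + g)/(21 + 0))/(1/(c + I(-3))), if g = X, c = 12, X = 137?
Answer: 299/3 ≈ 99.667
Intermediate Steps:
g = 137
I(a) = 4 + a
((24 + g)/(21 + 0))/(1/(c + I(-3))) = ((24 + 137)/(21 + 0))/(1/(12 + (4 - 3))) = (161/21)/(1/(12 + 1)) = (161*(1/21))/(1/13) = 23/(3*(1/13)) = (23/3)*13 = 299/3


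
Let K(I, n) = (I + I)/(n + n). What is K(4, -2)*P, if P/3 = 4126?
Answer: -24756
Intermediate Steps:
P = 12378 (P = 3*4126 = 12378)
K(I, n) = I/n (K(I, n) = (2*I)/((2*n)) = (2*I)*(1/(2*n)) = I/n)
K(4, -2)*P = (4/(-2))*12378 = (4*(-½))*12378 = -2*12378 = -24756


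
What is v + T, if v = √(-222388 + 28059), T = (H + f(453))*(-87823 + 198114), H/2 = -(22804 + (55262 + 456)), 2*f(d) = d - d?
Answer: -17320539804 + I*√194329 ≈ -1.7321e+10 + 440.83*I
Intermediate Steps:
f(d) = 0 (f(d) = (d - d)/2 = (½)*0 = 0)
H = -157044 (H = 2*(-(22804 + (55262 + 456))) = 2*(-(22804 + 55718)) = 2*(-1*78522) = 2*(-78522) = -157044)
T = -17320539804 (T = (-157044 + 0)*(-87823 + 198114) = -157044*110291 = -17320539804)
v = I*√194329 (v = √(-194329) = I*√194329 ≈ 440.83*I)
v + T = I*√194329 - 17320539804 = -17320539804 + I*√194329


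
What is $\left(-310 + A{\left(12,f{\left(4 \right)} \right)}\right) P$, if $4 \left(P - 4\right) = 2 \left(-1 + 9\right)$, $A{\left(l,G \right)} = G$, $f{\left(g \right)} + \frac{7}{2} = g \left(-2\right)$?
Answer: $-2572$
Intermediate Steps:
$f{\left(g \right)} = - \frac{7}{2} - 2 g$ ($f{\left(g \right)} = - \frac{7}{2} + g \left(-2\right) = - \frac{7}{2} - 2 g$)
$P = 8$ ($P = 4 + \frac{2 \left(-1 + 9\right)}{4} = 4 + \frac{2 \cdot 8}{4} = 4 + \frac{1}{4} \cdot 16 = 4 + 4 = 8$)
$\left(-310 + A{\left(12,f{\left(4 \right)} \right)}\right) P = \left(-310 - \frac{23}{2}\right) 8 = \left(- \frac{643}{2}\right) 8 = -2572$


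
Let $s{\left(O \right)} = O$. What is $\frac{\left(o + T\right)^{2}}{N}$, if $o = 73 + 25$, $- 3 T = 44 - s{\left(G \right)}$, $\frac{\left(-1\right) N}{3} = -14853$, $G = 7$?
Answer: $\frac{66049}{401031} \approx 0.1647$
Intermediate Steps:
$N = 44559$ ($N = \left(-3\right) \left(-14853\right) = 44559$)
$T = - \frac{37}{3}$ ($T = - \frac{44 - 7}{3} = \left(- \frac{1}{3}\right) 37 = - \frac{37}{3} \approx -12.333$)
$o = 98$
$\frac{\left(o + T\right)^{2}}{N} = \frac{\left(98 - \frac{37}{3}\right)^{2}}{44559} = \left(\frac{257}{3}\right)^{2} \cdot \frac{1}{44559} = \frac{66049}{9} \cdot \frac{1}{44559} = \frac{66049}{401031}$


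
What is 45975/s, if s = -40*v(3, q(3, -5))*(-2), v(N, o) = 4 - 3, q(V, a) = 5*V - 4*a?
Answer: 9195/16 ≈ 574.69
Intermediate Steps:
q(V, a) = -4*a + 5*V
v(N, o) = 1
s = 80 (s = -40*1*(-2) = -40*(-2) = 80)
45975/s = 45975/80 = 45975*(1/80) = 9195/16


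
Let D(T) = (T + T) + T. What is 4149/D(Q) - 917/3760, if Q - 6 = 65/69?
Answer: 358366277/1801040 ≈ 198.98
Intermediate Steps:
Q = 479/69 (Q = 6 + 65/69 = 479/69 ≈ 6.9420)
D(T) = 3*T (D(T) = 2*T + T = 3*T)
4149/D(Q) - 917/3760 = 4149/((3*(479/69))) - 917/3760 = 4149/(479/23) - 917*1/3760 = 4149*(23/479) - 917/3760 = 95427/479 - 917/3760 = 358366277/1801040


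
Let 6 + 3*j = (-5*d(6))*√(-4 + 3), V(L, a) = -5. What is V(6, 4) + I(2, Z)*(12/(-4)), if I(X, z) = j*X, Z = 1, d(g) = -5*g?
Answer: 7 - 300*I ≈ 7.0 - 300.0*I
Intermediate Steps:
j = -2 + 50*I (j = -2 + ((-(-25)*6)*√(-4 + 3))/3 = -2 + ((-5*(-30))*√(-1))/3 = -2 + (150*I)/3 = -2 + 50*I ≈ -2.0 + 50.0*I)
I(X, z) = X*(-2 + 50*I) (I(X, z) = (-2 + 50*I)*X = X*(-2 + 50*I))
V(6, 4) + I(2, Z)*(12/(-4)) = -5 + (2*(-2 + 50*I))*(12/(-4)) = -5 + (-4 + 100*I)*(12*(-¼)) = -5 + (-4 + 100*I)*(-3) = -5 + (12 - 300*I) = 7 - 300*I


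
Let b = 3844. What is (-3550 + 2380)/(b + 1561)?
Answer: -234/1081 ≈ -0.21647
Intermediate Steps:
(-3550 + 2380)/(b + 1561) = (-3550 + 2380)/(3844 + 1561) = -1170/5405 = -1170*1/5405 = -234/1081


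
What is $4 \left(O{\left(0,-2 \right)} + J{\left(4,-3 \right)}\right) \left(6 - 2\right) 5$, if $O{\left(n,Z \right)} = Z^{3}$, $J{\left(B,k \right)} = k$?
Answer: $-880$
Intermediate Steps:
$4 \left(O{\left(0,-2 \right)} + J{\left(4,-3 \right)}\right) \left(6 - 2\right) 5 = 4 \left(\left(-2\right)^{3} - 3\right) \left(6 - 2\right) 5 = 4 \left(-8 - 3\right) 4 \cdot 5 = 4 \left(\left(-11\right) 4\right) 5 = 4 \left(-44\right) 5 = \left(-176\right) 5 = -880$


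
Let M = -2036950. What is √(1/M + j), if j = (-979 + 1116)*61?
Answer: 7*√28305775045678/407390 ≈ 91.417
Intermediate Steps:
j = 8357 (j = 137*61 = 8357)
√(1/M + j) = √(1/(-2036950) + 8357) = √(-1/2036950 + 8357) = √(17022791149/2036950) = 7*√28305775045678/407390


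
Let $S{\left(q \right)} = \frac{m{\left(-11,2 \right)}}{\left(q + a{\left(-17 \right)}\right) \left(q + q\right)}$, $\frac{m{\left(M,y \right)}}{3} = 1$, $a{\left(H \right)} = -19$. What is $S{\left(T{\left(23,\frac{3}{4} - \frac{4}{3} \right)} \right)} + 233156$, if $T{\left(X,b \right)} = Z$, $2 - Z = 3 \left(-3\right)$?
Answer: $\frac{41035453}{176} \approx 2.3316 \cdot 10^{5}$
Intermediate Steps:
$Z = 11$ ($Z = 2 - 3 \left(-3\right) = 2 - -9 = 2 + 9 = 11$)
$m{\left(M,y \right)} = 3$ ($m{\left(M,y \right)} = 3 \cdot 1 = 3$)
$T{\left(X,b \right)} = 11$
$S{\left(q \right)} = \frac{3}{2 q \left(-19 + q\right)}$ ($S{\left(q \right)} = \frac{3}{\left(q - 19\right) \left(q + q\right)} = \frac{3}{\left(-19 + q\right) 2 q} = \frac{3}{2 q \left(-19 + q\right)}$)
$S{\left(T{\left(23,\frac{3}{4} - \frac{4}{3} \right)} \right)} + 233156 = \frac{3}{2 \cdot 11 \left(-19 + 11\right)} + 233156 = \frac{3}{2} \cdot \frac{1}{11} \frac{1}{-8} + 233156 = \frac{3}{2} \cdot \frac{1}{11} \left(- \frac{1}{8}\right) + 233156 = - \frac{3}{176} + 233156 = \frac{41035453}{176}$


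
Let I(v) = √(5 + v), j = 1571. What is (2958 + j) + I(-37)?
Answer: 4529 + 4*I*√2 ≈ 4529.0 + 5.6569*I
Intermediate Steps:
(2958 + j) + I(-37) = (2958 + 1571) + √(5 - 37) = 4529 + √(-32) = 4529 + 4*I*√2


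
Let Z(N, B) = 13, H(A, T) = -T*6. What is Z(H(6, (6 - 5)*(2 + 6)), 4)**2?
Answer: 169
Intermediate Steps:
H(A, T) = -6*T
Z(H(6, (6 - 5)*(2 + 6)), 4)**2 = 13**2 = 169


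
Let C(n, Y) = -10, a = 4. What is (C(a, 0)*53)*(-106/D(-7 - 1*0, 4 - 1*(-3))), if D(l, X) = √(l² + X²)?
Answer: 28090*√2/7 ≈ 5675.0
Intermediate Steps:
D(l, X) = √(X² + l²)
(C(a, 0)*53)*(-106/D(-7 - 1*0, 4 - 1*(-3))) = (-10*53)*(-106/√((4 - 1*(-3))² + (-7 - 1*0)²)) = -(-56180)/(√((4 + 3)² + (-7 + 0)²)) = -(-56180)/(√(7² + (-7)²)) = -(-56180)/(√(49 + 49)) = -(-56180)/(√98) = -(-56180)/(7*√2) = -(-56180)*√2/14 = -(-28090)*√2/7 = 28090*√2/7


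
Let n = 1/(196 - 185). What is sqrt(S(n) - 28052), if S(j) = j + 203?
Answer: I*sqrt(3369718)/11 ≈ 166.88*I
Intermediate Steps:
n = 1/11 ≈ 0.090909
S(j) = 203 + j
sqrt(S(n) - 28052) = sqrt((203 + 1/11) - 28052) = sqrt(2234/11 - 28052) = sqrt(-306338/11) = I*sqrt(3369718)/11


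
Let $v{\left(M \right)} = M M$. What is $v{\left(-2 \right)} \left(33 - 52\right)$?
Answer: $-76$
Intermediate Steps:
$v{\left(M \right)} = M^{2}$
$v{\left(-2 \right)} \left(33 - 52\right) = \left(-2\right)^{2} \left(33 - 52\right) = 4 \left(-19\right) = -76$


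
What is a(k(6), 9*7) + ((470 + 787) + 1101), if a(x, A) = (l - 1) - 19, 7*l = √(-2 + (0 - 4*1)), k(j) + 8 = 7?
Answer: 2338 + I*√6/7 ≈ 2338.0 + 0.34993*I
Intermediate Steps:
k(j) = -1 (k(j) = -8 + 7 = -1)
l = I*√6/7 (l = √(-2 + (0 - 4*1))/7 = √(-2 + (0 - 4))/7 = √(-2 - 4)/7 = √(-6)/7 = (I*√6)/7 = I*√6/7 ≈ 0.34993*I)
a(x, A) = -20 + I*√6/7 (a(x, A) = (I*√6/7 - 1) - 19 = (-1 + I*√6/7) - 19 = -20 + I*√6/7)
a(k(6), 9*7) + ((470 + 787) + 1101) = (-20 + I*√6/7) + ((470 + 787) + 1101) = (-20 + I*√6/7) + (1257 + 1101) = (-20 + I*√6/7) + 2358 = 2338 + I*√6/7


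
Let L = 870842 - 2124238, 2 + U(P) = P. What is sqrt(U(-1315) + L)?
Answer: I*sqrt(1254713) ≈ 1120.1*I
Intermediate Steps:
U(P) = -2 + P
L = -1253396
sqrt(U(-1315) + L) = sqrt((-2 - 1315) - 1253396) = sqrt(-1317 - 1253396) = sqrt(-1254713) = I*sqrt(1254713)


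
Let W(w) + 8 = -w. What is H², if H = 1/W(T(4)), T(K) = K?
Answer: 1/144 ≈ 0.0069444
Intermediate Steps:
W(w) = -8 - w
H = -1/12 (H = 1/(-8 - 1*4) = 1/(-8 - 4) = 1/(-12) = -1/12 ≈ -0.083333)
H² = (-1/12)² = 1/144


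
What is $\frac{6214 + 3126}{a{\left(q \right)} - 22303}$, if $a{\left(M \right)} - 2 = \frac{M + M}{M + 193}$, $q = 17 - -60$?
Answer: $- \frac{630450}{1505279} \approx -0.41883$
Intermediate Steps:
$q = 77$ ($q = 17 + 60 = 77$)
$a{\left(M \right)} = 2 + \frac{2 M}{193 + M}$ ($a{\left(M \right)} = 2 + \frac{M + M}{M + 193} = 2 + \frac{2 M}{193 + M}$)
$\frac{6214 + 3126}{a{\left(q \right)} - 22303} = \frac{6214 + 3126}{\frac{2 \left(193 + 2 \cdot 77\right)}{193 + 77} - 22303} = \frac{9340}{\frac{2 \left(193 + 154\right)}{270} - 22303} = \frac{9340}{2 \cdot \frac{1}{270} \cdot 347 - 22303} = \frac{9340}{\frac{347}{135} - 22303} = \frac{9340}{- \frac{3010558}{135}} = 9340 \left(- \frac{135}{3010558}\right) = - \frac{630450}{1505279}$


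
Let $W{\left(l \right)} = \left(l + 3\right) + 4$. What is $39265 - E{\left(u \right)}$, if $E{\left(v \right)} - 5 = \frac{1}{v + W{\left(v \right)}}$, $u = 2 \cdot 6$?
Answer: $\frac{1217059}{31} \approx 39260.0$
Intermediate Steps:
$u = 12$
$W{\left(l \right)} = 7 + l$ ($W{\left(l \right)} = \left(3 + l\right) + 4 = 7 + l$)
$E{\left(v \right)} = 5 + \frac{1}{7 + 2 v}$ ($E{\left(v \right)} = 5 + \frac{1}{v + \left(7 + v\right)} = 5 + \frac{1}{7 + 2 v}$)
$39265 - E{\left(u \right)} = 39265 - \frac{2 \left(18 + 5 \cdot 12\right)}{7 + 2 \cdot 12} = 39265 - \frac{2 \left(18 + 60\right)}{7 + 24} = 39265 - 2 \cdot \frac{1}{31} \cdot 78 = 39265 - \frac{156}{31} = \frac{1217059}{31}$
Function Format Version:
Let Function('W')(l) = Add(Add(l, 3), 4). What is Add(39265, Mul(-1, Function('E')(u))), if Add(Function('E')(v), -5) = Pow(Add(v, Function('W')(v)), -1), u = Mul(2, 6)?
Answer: Rational(1217059, 31) ≈ 39260.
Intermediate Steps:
u = 12
Function('W')(l) = Add(7, l) (Function('W')(l) = Add(Add(3, l), 4) = Add(7, l))
Function('E')(v) = Add(5, Pow(Add(7, Mul(2, v)), -1)) (Function('E')(v) = Add(5, Pow(Add(v, Add(7, v)), -1)) = Add(5, Pow(Add(7, Mul(2, v)), -1)))
Add(39265, Mul(-1, Function('E')(u))) = Add(39265, Mul(-1, Mul(2, Pow(Add(7, Mul(2, 12)), -1), Add(18, Mul(5, 12))))) = Add(39265, Mul(-1, Mul(2, Pow(Add(7, 24), -1), Add(18, 60)))) = Add(39265, Mul(-1, Mul(2, Pow(31, -1), 78))) = Add(39265, Mul(-1, Mul(2, Rational(1, 31), 78))) = Add(39265, Mul(-1, Rational(156, 31))) = Add(39265, Rational(-156, 31)) = Rational(1217059, 31)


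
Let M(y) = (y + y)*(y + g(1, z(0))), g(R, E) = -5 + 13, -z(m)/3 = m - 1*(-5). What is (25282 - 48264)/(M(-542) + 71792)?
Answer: -11491/325324 ≈ -0.035322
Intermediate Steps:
z(m) = -15 - 3*m (z(m) = -3*(m - 1*(-5)) = -3*(m + 5) = -3*(5 + m) = -15 - 3*m)
g(R, E) = 8
M(y) = 2*y*(8 + y) (M(y) = (y + y)*(y + 8) = (2*y)*(8 + y) = 2*y*(8 + y))
(25282 - 48264)/(M(-542) + 71792) = (25282 - 48264)/(2*(-542)*(8 - 542) + 71792) = -22982/(2*(-542)*(-534) + 71792) = -22982/(578856 + 71792) = -22982/650648 = -22982*1/650648 = -11491/325324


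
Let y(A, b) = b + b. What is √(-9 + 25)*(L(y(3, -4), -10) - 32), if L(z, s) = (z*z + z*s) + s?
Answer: 408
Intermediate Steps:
y(A, b) = 2*b
L(z, s) = s + z² + s*z (L(z, s) = (z² + s*z) + s = s + z² + s*z)
√(-9 + 25)*(L(y(3, -4), -10) - 32) = √(-9 + 25)*((-10 + (2*(-4))² - 20*(-4)) - 32) = √16*((-10 + (-8)² - 10*(-8)) - 32) = 4*((-10 + 64 + 80) - 32) = 4*(134 - 32) = 4*102 = 408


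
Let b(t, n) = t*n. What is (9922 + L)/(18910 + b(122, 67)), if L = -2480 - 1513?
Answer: 5929/27084 ≈ 0.21891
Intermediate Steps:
b(t, n) = n*t
L = -3993
(9922 + L)/(18910 + b(122, 67)) = (9922 - 3993)/(18910 + 67*122) = 5929/(18910 + 8174) = 5929/27084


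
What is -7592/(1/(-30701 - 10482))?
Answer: 312661336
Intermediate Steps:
-7592/(1/(-30701 - 10482)) = -7592/(1/(-41183)) = -7592/(-1/41183) = -7592*(-41183) = 312661336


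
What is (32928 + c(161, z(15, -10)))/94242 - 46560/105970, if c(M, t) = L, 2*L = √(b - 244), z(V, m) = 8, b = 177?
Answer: -14975456/166447079 + I*√67/188484 ≈ -0.089971 + 4.3427e-5*I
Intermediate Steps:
L = I*√67/2 (L = √(177 - 244)/2 = √(-67)/2 = (I*√67)/2 = I*√67/2 ≈ 4.0927*I)
c(M, t) = I*√67/2
(32928 + c(161, z(15, -10)))/94242 - 46560/105970 = (32928 + I*√67/2)/94242 - 46560/105970 = (32928 + I*√67/2)*(1/94242) - 46560*1/105970 = (5488/15707 + I*√67/188484) - 4656/10597 = -14975456/166447079 + I*√67/188484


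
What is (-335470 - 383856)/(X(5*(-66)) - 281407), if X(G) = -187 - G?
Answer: 359663/140632 ≈ 2.5575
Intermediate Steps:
(-335470 - 383856)/(X(5*(-66)) - 281407) = (-335470 - 383856)/((-187 - 5*(-66)) - 281407) = -719326/((-187 - 1*(-330)) - 281407) = -719326/((-187 + 330) - 281407) = -719326/(143 - 281407) = -719326/(-281264) = -719326*(-1/281264) = 359663/140632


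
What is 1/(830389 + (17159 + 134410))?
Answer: 1/981958 ≈ 1.0184e-6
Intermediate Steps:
1/(830389 + (17159 + 134410)) = 1/(830389 + 151569) = 1/981958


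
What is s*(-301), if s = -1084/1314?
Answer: 163142/657 ≈ 248.31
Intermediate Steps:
s = -542/657 (s = -1084*1/1314 = -542/657 ≈ -0.82496)
s*(-301) = -542/657*(-301) = 163142/657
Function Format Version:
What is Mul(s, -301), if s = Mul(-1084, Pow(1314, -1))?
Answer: Rational(163142, 657) ≈ 248.31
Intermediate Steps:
s = Rational(-542, 657) (s = Mul(-1084, Rational(1, 1314)) = Rational(-542, 657) ≈ -0.82496)
Mul(s, -301) = Mul(Rational(-542, 657), -301) = Rational(163142, 657)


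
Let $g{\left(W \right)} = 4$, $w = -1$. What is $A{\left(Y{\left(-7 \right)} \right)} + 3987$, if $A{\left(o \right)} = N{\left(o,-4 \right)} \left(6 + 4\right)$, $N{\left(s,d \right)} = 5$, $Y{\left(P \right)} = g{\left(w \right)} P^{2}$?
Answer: $4037$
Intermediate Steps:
$Y{\left(P \right)} = 4 P^{2}$
$A{\left(o \right)} = 50$ ($A{\left(o \right)} = 5 \left(6 + 4\right) = 5 \cdot 10 = 50$)
$A{\left(Y{\left(-7 \right)} \right)} + 3987 = 50 + 3987 = 4037$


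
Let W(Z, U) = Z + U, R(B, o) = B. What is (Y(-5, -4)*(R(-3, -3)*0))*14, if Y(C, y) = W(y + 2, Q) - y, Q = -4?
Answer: 0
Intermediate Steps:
W(Z, U) = U + Z
Y(C, y) = -2 (Y(C, y) = (-4 + (y + 2)) - y = (-4 + (2 + y)) - y = (-2 + y) - y = -2)
(Y(-5, -4)*(R(-3, -3)*0))*14 = -(-6)*0*14 = -2*0*14 = 0*14 = 0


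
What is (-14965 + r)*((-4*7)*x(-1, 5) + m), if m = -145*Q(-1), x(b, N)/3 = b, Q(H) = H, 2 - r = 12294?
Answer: -6241853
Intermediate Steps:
r = -12292 (r = 2 - 1*12294 = 2 - 12294 = -12292)
x(b, N) = 3*b
m = 145 (m = -145*(-1) = 145)
(-14965 + r)*((-4*7)*x(-1, 5) + m) = (-14965 - 12292)*((-4*7)*(3*(-1)) + 145) = -27257*(-28*(-3) + 145) = -27257*(84 + 145) = -27257*229 = -6241853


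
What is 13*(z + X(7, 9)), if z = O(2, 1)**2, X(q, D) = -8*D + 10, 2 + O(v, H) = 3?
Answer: -793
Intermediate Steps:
O(v, H) = 1 (O(v, H) = -2 + 3 = 1)
X(q, D) = 10 - 8*D
z = 1 (z = 1**2 = 1)
13*(z + X(7, 9)) = 13*(1 + (10 - 8*9)) = 13*(1 + (10 - 72)) = 13*(1 - 62) = 13*(-61) = -793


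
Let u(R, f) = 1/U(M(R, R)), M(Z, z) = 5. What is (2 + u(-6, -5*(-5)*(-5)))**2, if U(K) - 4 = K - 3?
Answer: 169/36 ≈ 4.6944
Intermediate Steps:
U(K) = 1 + K (U(K) = 4 + (K - 3) = 4 + (-3 + K) = 1 + K)
u(R, f) = 1/6 (u(R, f) = 1/(1 + 5) = 1/6)
(2 + u(-6, -5*(-5)*(-5)))**2 = (2 + 1/6)**2 = (13/6)**2 = 169/36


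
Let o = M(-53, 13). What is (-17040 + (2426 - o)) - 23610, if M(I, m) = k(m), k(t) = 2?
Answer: -38226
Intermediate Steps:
M(I, m) = 2
o = 2
(-17040 + (2426 - o)) - 23610 = (-17040 + (2426 - 1*2)) - 23610 = (-17040 + (2426 - 2)) - 23610 = (-17040 + 2424) - 23610 = -14616 - 23610 = -38226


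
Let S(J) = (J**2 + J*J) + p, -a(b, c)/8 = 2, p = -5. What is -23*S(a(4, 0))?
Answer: -11661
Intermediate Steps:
a(b, c) = -16 (a(b, c) = -8*2 = -16)
S(J) = -5 + 2*J**2 (S(J) = (J**2 + J*J) - 5 = (J**2 + J**2) - 5 = 2*J**2 - 5 = -5 + 2*J**2)
-23*S(a(4, 0)) = -23*(-5 + 2*(-16)**2) = -23*(-5 + 2*256) = -23*(-5 + 512) = -23*507 = -11661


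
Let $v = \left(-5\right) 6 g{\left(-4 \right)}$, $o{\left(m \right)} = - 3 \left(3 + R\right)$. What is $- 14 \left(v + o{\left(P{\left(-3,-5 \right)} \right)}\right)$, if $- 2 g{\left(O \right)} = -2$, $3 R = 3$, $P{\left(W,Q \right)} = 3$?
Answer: $588$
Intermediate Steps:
$R = 1$ ($R = \frac{1}{3} \cdot 3 = 1$)
$o{\left(m \right)} = -12$ ($o{\left(m \right)} = - 3 \left(3 + 1\right) = \left(-3\right) 4 = -12$)
$g{\left(O \right)} = 1$ ($g{\left(O \right)} = \left(- \frac{1}{2}\right) \left(-2\right) = 1$)
$v = -30$ ($v = \left(-5\right) 6 \cdot 1 = \left(-30\right) 1 = -30$)
$- 14 \left(v + o{\left(P{\left(-3,-5 \right)} \right)}\right) = - 14 \left(-30 - 12\right) = \left(-14\right) \left(-42\right) = 588$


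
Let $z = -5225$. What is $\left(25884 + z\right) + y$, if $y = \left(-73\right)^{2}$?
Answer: $25988$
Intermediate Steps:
$y = 5329$
$\left(25884 + z\right) + y = \left(25884 - 5225\right) + 5329 = 20659 + 5329 = 25988$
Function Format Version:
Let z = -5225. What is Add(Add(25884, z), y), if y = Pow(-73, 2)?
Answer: 25988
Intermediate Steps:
y = 5329
Add(Add(25884, z), y) = Add(Add(25884, -5225), 5329) = Add(20659, 5329) = 25988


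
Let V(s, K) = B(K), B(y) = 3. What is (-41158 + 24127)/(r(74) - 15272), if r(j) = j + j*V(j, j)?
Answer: 5677/4992 ≈ 1.1372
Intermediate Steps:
V(s, K) = 3
r(j) = 4*j (r(j) = j + j*3 = j + 3*j = 4*j)
(-41158 + 24127)/(r(74) - 15272) = (-41158 + 24127)/(4*74 - 15272) = -17031/(296 - 15272) = -17031/(-14976) = -17031*(-1/14976) = 5677/4992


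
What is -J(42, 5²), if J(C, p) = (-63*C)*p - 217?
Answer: 66367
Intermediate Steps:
J(C, p) = -217 - 63*C*p (J(C, p) = -63*C*p - 217 = -217 - 63*C*p)
-J(42, 5²) = -(-217 - 63*42*5²) = -(-217 - 63*42*25) = -(-217 - 66150) = -1*(-66367) = 66367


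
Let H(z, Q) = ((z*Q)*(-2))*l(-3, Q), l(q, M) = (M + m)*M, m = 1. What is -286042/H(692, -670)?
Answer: -143021/207817357200 ≈ -6.8821e-7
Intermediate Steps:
l(q, M) = M*(1 + M) (l(q, M) = (M + 1)*M = (1 + M)*M = M*(1 + M))
H(z, Q) = -2*z*Q²*(1 + Q) (H(z, Q) = ((z*Q)*(-2))*(Q*(1 + Q)) = ((Q*z)*(-2))*(Q*(1 + Q)) = (-2*Q*z)*(Q*(1 + Q)) = -2*z*Q²*(1 + Q))
-286042/H(692, -670) = -286042*(-1/(621277600*(1 - 670))) = -286042/((-2*692*448900*(-669))) = -286042/415634714400 = -286042*1/415634714400 = -143021/207817357200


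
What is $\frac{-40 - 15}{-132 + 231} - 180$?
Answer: $- \frac{1625}{9} \approx -180.56$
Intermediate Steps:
$\frac{-40 - 15}{-132 + 231} - 180 = - \frac{55}{99} - 180 = \left(-55\right) \frac{1}{99} - 180 = - \frac{5}{9} - 180 = - \frac{1625}{9}$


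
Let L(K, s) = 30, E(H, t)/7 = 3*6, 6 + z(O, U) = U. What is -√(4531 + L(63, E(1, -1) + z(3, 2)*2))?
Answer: -√4561 ≈ -67.535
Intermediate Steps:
z(O, U) = -6 + U
E(H, t) = 126 (E(H, t) = 7*(3*6) = 7*18 = 126)
-√(4531 + L(63, E(1, -1) + z(3, 2)*2)) = -√(4531 + 30) = -√4561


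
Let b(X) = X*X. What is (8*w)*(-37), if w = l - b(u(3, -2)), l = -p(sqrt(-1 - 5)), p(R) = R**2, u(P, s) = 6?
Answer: 8880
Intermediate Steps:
b(X) = X**2
l = 6 (l = -(sqrt(-1 - 5))**2 = -(sqrt(-6))**2 = -(I*sqrt(6))**2 = -1*(-6) = 6)
w = -30 (w = 6 - 1*6**2 = 6 - 1*36 = 6 - 36 = -30)
(8*w)*(-37) = (8*(-30))*(-37) = -240*(-37) = 8880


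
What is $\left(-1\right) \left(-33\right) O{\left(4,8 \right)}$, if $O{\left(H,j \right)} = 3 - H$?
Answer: $-33$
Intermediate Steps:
$\left(-1\right) \left(-33\right) O{\left(4,8 \right)} = \left(-1\right) \left(-33\right) \left(3 - 4\right) = 33 \left(3 - 4\right) = 33 \left(-1\right) = -33$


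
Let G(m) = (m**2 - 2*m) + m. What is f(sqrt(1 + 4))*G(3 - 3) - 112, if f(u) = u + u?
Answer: -112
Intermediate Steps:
f(u) = 2*u
G(m) = m**2 - m
f(sqrt(1 + 4))*G(3 - 3) - 112 = (2*sqrt(1 + 4))*((3 - 3)*(-1 + (3 - 3))) - 112 = (2*sqrt(5))*(0*(-1 + 0)) - 112 = (2*sqrt(5))*(0*(-1)) - 112 = (2*sqrt(5))*0 - 112 = 0 - 112 = -112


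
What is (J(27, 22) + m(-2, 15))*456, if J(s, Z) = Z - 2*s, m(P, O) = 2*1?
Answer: -13680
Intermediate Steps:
m(P, O) = 2
(J(27, 22) + m(-2, 15))*456 = ((22 - 2*27) + 2)*456 = ((22 - 54) + 2)*456 = (-32 + 2)*456 = -30*456 = -13680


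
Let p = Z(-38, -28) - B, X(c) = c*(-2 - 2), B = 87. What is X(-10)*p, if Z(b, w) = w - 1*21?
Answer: -5440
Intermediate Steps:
Z(b, w) = -21 + w (Z(b, w) = w - 21 = -21 + w)
X(c) = -4*c (X(c) = c*(-4) = -4*c)
p = -136 (p = (-21 - 28) - 1*87 = -49 - 87 = -136)
X(-10)*p = -4*(-10)*(-136) = 40*(-136) = -5440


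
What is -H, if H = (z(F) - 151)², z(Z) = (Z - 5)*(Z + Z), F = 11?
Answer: -361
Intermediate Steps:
z(Z) = 2*Z*(-5 + Z) (z(Z) = (-5 + Z)*(2*Z) = 2*Z*(-5 + Z))
H = 361 (H = (2*11*(-5 + 11) - 151)² = (2*11*6 - 151)² = (132 - 151)² = (-19)² = 361)
-H = -1*361 = -361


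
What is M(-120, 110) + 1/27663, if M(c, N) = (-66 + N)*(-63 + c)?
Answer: -222742475/27663 ≈ -8052.0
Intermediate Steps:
M(-120, 110) + 1/27663 = (4158 - 66*(-120) - 63*110 + 110*(-120)) + 1/27663 = (4158 + 7920 - 6930 - 13200) + 1/27663 = -8052 + 1/27663 = -222742475/27663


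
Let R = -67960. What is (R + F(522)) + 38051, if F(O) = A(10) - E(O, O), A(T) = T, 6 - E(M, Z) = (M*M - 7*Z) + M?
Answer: 239447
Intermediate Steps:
E(M, Z) = 6 - M - M² + 7*Z (E(M, Z) = 6 - ((M*M - 7*Z) + M) = 6 - ((M² - 7*Z) + M) = 6 - (M + M² - 7*Z) = 6 + (-M - M² + 7*Z) = 6 - M - M² + 7*Z)
F(O) = 4 + O² - 6*O (F(O) = 10 - (6 - O - O² + 7*O) = 10 - (6 - O² + 6*O) = 10 + (-6 + O² - 6*O) = 4 + O² - 6*O)
(R + F(522)) + 38051 = (-67960 + (4 + 522² - 6*522)) + 38051 = (-67960 + (4 + 272484 - 3132)) + 38051 = (-67960 + 269356) + 38051 = 201396 + 38051 = 239447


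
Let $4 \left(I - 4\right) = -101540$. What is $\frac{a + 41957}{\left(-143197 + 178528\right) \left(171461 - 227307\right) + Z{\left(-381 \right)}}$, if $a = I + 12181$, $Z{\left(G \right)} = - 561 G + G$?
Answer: $- \frac{28757}{1972881666} \approx -1.4576 \cdot 10^{-5}$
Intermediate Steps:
$I = -25381$ ($I = 4 + \frac{1}{4} \left(-101540\right) = 4 - 25385 = -25381$)
$Z{\left(G \right)} = - 560 G$
$a = -13200$ ($a = -25381 + 12181 = -13200$)
$\frac{a + 41957}{\left(-143197 + 178528\right) \left(171461 - 227307\right) + Z{\left(-381 \right)}} = \frac{-13200 + 41957}{\left(-143197 + 178528\right) \left(171461 - 227307\right) - -213360} = \frac{28757}{35331 \left(-55846\right) + 213360} = \frac{28757}{-1973095026 + 213360} = \frac{28757}{-1972881666} = 28757 \left(- \frac{1}{1972881666}\right) = - \frac{28757}{1972881666}$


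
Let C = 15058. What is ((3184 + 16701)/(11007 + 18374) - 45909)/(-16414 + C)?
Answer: 337208111/9960159 ≈ 33.856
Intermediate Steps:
((3184 + 16701)/(11007 + 18374) - 45909)/(-16414 + C) = ((3184 + 16701)/(11007 + 18374) - 45909)/(-16414 + 15058) = (19885/29381 - 45909)/(-1356) = (19885*(1/29381) - 45909)*(-1/1356) = (19885/29381 - 45909)*(-1/1356) = -1348832444/29381*(-1/1356) = 337208111/9960159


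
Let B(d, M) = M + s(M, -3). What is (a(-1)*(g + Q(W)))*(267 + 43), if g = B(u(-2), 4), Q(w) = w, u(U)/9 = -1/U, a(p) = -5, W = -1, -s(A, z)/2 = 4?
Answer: 7750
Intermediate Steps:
s(A, z) = -8 (s(A, z) = -2*4 = -8)
u(U) = -9/U (u(U) = 9*(-1/U) = -9/U)
B(d, M) = -8 + M (B(d, M) = M - 8 = -8 + M)
g = -4 (g = -8 + 4 = -4)
(a(-1)*(g + Q(W)))*(267 + 43) = (-5*(-4 - 1))*(267 + 43) = -5*(-5)*310 = 25*310 = 7750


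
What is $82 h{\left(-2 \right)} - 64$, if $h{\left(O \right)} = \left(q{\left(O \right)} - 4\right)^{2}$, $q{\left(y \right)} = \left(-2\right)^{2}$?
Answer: $-64$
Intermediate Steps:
$q{\left(y \right)} = 4$
$h{\left(O \right)} = 0$ ($h{\left(O \right)} = \left(4 - 4\right)^{2} = 0^{2} = 0$)
$82 h{\left(-2 \right)} - 64 = 82 \cdot 0 - 64 = 0 - 64 = -64$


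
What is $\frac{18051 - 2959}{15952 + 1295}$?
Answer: $\frac{15092}{17247} \approx 0.87505$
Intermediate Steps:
$\frac{18051 - 2959}{15952 + 1295} = \frac{15092}{17247}$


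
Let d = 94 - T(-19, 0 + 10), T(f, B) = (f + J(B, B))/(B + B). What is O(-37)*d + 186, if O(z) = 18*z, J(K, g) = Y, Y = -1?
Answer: -63084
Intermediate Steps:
J(K, g) = -1
T(f, B) = (-1 + f)/(2*B) (T(f, B) = (f - 1)/(B + B) = (-1 + f)/((2*B)) = (-1 + f)*(1/(2*B)) = (-1 + f)/(2*B))
d = 95 (d = 94 - (-1 - 19)/(2*(0 + 10)) = 94 - (-20)/(2*10) = 94 - 1*(-1) = 94 + 1 = 95)
O(-37)*d + 186 = (18*(-37))*95 + 186 = -666*95 + 186 = -63270 + 186 = -63084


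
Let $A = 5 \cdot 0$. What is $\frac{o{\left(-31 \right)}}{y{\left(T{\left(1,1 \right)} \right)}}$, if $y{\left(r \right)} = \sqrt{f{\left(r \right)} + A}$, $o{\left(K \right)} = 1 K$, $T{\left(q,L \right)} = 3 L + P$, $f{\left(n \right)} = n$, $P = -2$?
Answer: $-31$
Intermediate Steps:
$T{\left(q,L \right)} = -2 + 3 L$ ($T{\left(q,L \right)} = 3 L - 2 = -2 + 3 L$)
$A = 0$
$o{\left(K \right)} = K$
$y{\left(r \right)} = \sqrt{r}$ ($y{\left(r \right)} = \sqrt{r + 0} = \sqrt{r}$)
$\frac{o{\left(-31 \right)}}{y{\left(T{\left(1,1 \right)} \right)}} = - \frac{31}{\sqrt{-2 + 3 \cdot 1}} = - \frac{31}{\sqrt{-2 + 3}} = - \frac{31}{\sqrt{1}} = - \frac{31}{1} = \left(-31\right) 1 = -31$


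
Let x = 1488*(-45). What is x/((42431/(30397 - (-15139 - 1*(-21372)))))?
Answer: -1618021440/42431 ≈ -38133.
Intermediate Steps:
x = -66960
x/((42431/(30397 - (-15139 - 1*(-21372))))) = -(2035383120/42431 - 66960*(-15139 - 1*(-21372))/42431) = -(2035383120/42431 - 66960*(-15139 + 21372)/42431) = -66960/(42431/(30397 - 1*6233)) = -66960/(42431/(30397 - 6233)) = -66960/(42431/24164) = -66960/(42431*(1/24164)) = -66960/42431/24164 = -66960*24164/42431 = -1618021440/42431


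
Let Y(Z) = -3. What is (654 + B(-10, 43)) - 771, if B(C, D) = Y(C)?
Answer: -120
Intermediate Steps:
B(C, D) = -3
(654 + B(-10, 43)) - 771 = (654 - 3) - 771 = 651 - 771 = -120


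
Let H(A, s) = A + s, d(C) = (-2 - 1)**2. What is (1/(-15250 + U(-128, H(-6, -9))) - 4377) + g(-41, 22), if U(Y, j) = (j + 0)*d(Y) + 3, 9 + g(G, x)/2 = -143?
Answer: -72003143/15382 ≈ -4681.0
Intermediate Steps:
d(C) = 9 (d(C) = (-3)**2 = 9)
g(G, x) = -304 (g(G, x) = -18 + 2*(-143) = -18 - 286 = -304)
U(Y, j) = 3 + 9*j (U(Y, j) = (j + 0)*9 + 3 = j*9 + 3 = 9*j + 3 = 3 + 9*j)
(1/(-15250 + U(-128, H(-6, -9))) - 4377) + g(-41, 22) = (1/(-15250 + (3 + 9*(-6 - 9))) - 4377) - 304 = (1/(-15250 + (3 + 9*(-15))) - 4377) - 304 = (1/(-15250 + (3 - 135)) - 4377) - 304 = (1/(-15250 - 132) - 4377) - 304 = (1/(-15382) - 4377) - 304 = (-1/15382 - 4377) - 304 = -67327015/15382 - 304 = -72003143/15382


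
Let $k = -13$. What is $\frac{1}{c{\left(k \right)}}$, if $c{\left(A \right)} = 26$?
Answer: $\frac{1}{26} \approx 0.038462$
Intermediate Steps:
$\frac{1}{c{\left(k \right)}} = \frac{1}{26}$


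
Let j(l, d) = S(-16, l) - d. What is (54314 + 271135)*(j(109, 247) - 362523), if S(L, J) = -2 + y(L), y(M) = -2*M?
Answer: -118053370260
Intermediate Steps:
S(L, J) = -2 - 2*L
j(l, d) = 30 - d (j(l, d) = (-2 - 2*(-16)) - d = (-2 + 32) - d = 30 - d)
(54314 + 271135)*(j(109, 247) - 362523) = (54314 + 271135)*((30 - 1*247) - 362523) = 325449*((30 - 247) - 362523) = 325449*(-217 - 362523) = 325449*(-362740) = -118053370260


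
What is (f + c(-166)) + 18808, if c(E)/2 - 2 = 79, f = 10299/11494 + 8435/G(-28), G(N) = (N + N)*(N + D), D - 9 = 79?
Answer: 10465085965/551712 ≈ 18968.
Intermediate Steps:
D = 88 (D = 9 + 79 = 88)
G(N) = 2*N*(88 + N) (G(N) = (N + N)*(N + 88) = (2*N)*(88 + N) = 2*N*(88 + N))
f = -890675/551712 (f = 10299/11494 + 8435/((2*(-28)*(88 - 28))) = 10299*(1/11494) + 8435/((2*(-28)*60)) = 10299/11494 + 8435/(-3360) = 10299/11494 + 8435*(-1/3360) = 10299/11494 - 241/96 = -890675/551712 ≈ -1.6144)
c(E) = 162 (c(E) = 4 + 2*79 = 4 + 158 = 162)
(f + c(-166)) + 18808 = (-890675/551712 + 162) + 18808 = 88486669/551712 + 18808 = 10465085965/551712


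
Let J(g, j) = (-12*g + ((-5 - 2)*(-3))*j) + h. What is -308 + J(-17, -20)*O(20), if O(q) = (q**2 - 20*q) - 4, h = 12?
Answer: 508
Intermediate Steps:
J(g, j) = 12 - 12*g + 21*j (J(g, j) = (-12*g + ((-5 - 2)*(-3))*j) + 12 = (-12*g + (-7*(-3))*j) + 12 = (-12*g + 21*j) + 12 = 12 - 12*g + 21*j)
O(q) = -4 + q**2 - 20*q
-308 + J(-17, -20)*O(20) = -308 + (12 - 12*(-17) + 21*(-20))*(-4 + 20**2 - 20*20) = -308 + (12 + 204 - 420)*(-4 + 400 - 400) = -308 - 204*(-4) = -308 + 816 = 508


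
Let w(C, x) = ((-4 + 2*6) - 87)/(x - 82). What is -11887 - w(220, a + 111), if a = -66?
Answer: -439898/37 ≈ -11889.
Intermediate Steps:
w(C, x) = -79/(-82 + x) (w(C, x) = ((-4 + 12) - 87)/(-82 + x) = (8 - 87)/(-82 + x) = -79/(-82 + x))
-11887 - w(220, a + 111) = -11887 - (-79)/(-82 + (-66 + 111)) = -11887 - (-79)/(-82 + 45) = -11887 - (-79)/(-37) = -11887 - (-79)*(-1)/37 = -11887 - 1*79/37 = -11887 - 79/37 = -439898/37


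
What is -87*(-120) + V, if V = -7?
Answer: 10433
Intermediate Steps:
-87*(-120) + V = -87*(-120) - 7 = 10440 - 7 = 10433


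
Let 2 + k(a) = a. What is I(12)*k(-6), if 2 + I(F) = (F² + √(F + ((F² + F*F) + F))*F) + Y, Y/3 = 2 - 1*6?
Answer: -1040 - 192*√78 ≈ -2735.7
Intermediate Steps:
k(a) = -2 + a
Y = -12 (Y = 3*(2 - 1*6) = 3*(2 - 6) = 3*(-4) = -12)
I(F) = -14 + F² + F*√(2*F + 2*F²) (I(F) = -2 + ((F² + √(F + ((F² + F*F) + F))*F) - 12) = -2 + ((F² + √(F + ((F² + F²) + F))*F) - 12) = -2 + ((F² + √(F + (2*F² + F))*F) - 12) = -2 + ((F² + √(F + (F + 2*F²))*F) - 12) = -2 + ((F² + √(2*F + 2*F²)*F) - 12) = -2 + ((F² + F*√(2*F + 2*F²)) - 12) = -2 + (-12 + F² + F*√(2*F + 2*F²)) = -14 + F² + F*√(2*F + 2*F²))
I(12)*k(-6) = (-14 + 12² + 12*√2*√(12*(1 + 12)))*(-2 - 6) = (-14 + 144 + 12*√2*√(12*13))*(-8) = (-14 + 144 + 12*√2*√156)*(-8) = (-14 + 144 + 12*√2*(2*√39))*(-8) = (-14 + 144 + 24*√78)*(-8) = (130 + 24*√78)*(-8) = -1040 - 192*√78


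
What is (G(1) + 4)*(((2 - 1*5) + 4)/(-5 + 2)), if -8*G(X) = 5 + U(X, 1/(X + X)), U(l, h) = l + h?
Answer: -17/16 ≈ -1.0625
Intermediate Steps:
U(l, h) = h + l
G(X) = -5/8 - X/8 - 1/(16*X) (G(X) = -(5 + (1/(X + X) + X))/8 = -(5 + (1/(2*X) + X))/8 = -(5 + (X + 1/(2*X)))/8 = -(5 + X + 1/(2*X))/8 = -5/8 - X/8 - 1/(16*X))
(G(1) + 4)*(((2 - 1*5) + 4)/(-5 + 2)) = ((-5/8 - ⅛*1 - 1/16/1) + 4)*(((2 - 1*5) + 4)/(-5 + 2)) = ((-5/8 - ⅛ - 1/16*1) + 4)*(((2 - 5) + 4)/(-3)) = ((-5/8 - ⅛ - 1/16) + 4)*((-3 + 4)*(-⅓)) = (-13/16 + 4)*(1*(-⅓)) = (51/16)*(-⅓) = -17/16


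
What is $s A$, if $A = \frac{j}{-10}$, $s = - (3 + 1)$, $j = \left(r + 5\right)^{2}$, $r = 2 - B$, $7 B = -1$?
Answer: $\frac{1000}{49} \approx 20.408$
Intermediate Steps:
$B = - \frac{1}{7}$ ($B = \frac{1}{7} \left(-1\right) = - \frac{1}{7} \approx -0.14286$)
$r = \frac{15}{7}$ ($r = 2 - - \frac{1}{7} = 2 + \frac{1}{7} = \frac{15}{7} \approx 2.1429$)
$j = \frac{2500}{49}$ ($j = \left(\frac{15}{7} + 5\right)^{2} = \left(\frac{50}{7}\right)^{2} = \frac{2500}{49} \approx 51.02$)
$s = -4$ ($s = \left(-1\right) 4 = -4$)
$A = - \frac{250}{49}$ ($A = \frac{2500}{49 \left(-10\right)} = \frac{2500}{49} \left(- \frac{1}{10}\right) = - \frac{250}{49} \approx -5.102$)
$s A = \left(-4\right) \left(- \frac{250}{49}\right) = \frac{1000}{49}$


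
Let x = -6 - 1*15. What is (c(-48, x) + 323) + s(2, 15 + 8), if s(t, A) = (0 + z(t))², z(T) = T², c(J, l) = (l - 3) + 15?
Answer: 330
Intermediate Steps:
x = -21 (x = -6 - 15 = -21)
c(J, l) = 12 + l (c(J, l) = (-3 + l) + 15 = 12 + l)
s(t, A) = t⁴ (s(t, A) = (0 + t²)² = (t²)² = t⁴)
(c(-48, x) + 323) + s(2, 15 + 8) = ((12 - 21) + 323) + 2⁴ = (-9 + 323) + 16 = 314 + 16 = 330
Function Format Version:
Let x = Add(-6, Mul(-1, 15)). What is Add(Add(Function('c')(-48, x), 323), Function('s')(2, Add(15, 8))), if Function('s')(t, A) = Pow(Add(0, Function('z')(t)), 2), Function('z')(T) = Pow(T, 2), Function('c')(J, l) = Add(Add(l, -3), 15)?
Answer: 330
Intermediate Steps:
x = -21 (x = Add(-6, -15) = -21)
Function('c')(J, l) = Add(12, l) (Function('c')(J, l) = Add(Add(-3, l), 15) = Add(12, l))
Function('s')(t, A) = Pow(t, 4) (Function('s')(t, A) = Pow(Add(0, Pow(t, 2)), 2) = Pow(Pow(t, 2), 2) = Pow(t, 4))
Add(Add(Function('c')(-48, x), 323), Function('s')(2, Add(15, 8))) = Add(Add(Add(12, -21), 323), Pow(2, 4)) = Add(Add(-9, 323), 16) = Add(314, 16) = 330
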